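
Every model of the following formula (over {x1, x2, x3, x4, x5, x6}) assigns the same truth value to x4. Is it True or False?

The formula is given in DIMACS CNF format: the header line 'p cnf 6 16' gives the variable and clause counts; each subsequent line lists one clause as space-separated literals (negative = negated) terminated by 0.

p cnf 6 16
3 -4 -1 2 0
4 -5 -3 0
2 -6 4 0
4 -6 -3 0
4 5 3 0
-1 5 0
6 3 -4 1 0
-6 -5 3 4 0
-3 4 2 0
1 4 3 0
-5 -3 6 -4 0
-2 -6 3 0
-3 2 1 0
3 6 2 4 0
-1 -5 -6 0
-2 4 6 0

Suppose x4 = False.
Suppose x5 = False.
(x3) alone gives x3 = True.
(¬x6) alone gives x6 = False.
(¬x1) alone gives x1 = False.
(x2) alone gives x2 = True.
Now (¬x2) is unsatisfied and unit — conflict.
That branch fails; take x5 = True instead.
(¬x3) alone gives x3 = False.
(¬x6) alone gives x6 = False.
(x1) alone gives x1 = True.
(x2) alone gives x2 = True.
Now (¬x2) is unsatisfied and unit — conflict.
Neither x5 = True nor x5 = False works.
So every satisfying assignment has x4 = True.

True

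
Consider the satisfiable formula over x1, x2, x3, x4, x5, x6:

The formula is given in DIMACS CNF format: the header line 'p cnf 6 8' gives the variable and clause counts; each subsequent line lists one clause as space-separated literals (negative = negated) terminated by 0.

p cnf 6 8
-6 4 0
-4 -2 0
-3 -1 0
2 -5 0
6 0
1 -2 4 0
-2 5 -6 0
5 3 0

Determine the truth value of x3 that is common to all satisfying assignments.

True

Suppose x3 = False.
Unit clause (x6) forces x6 = True.
Unit clause (x4) forces x4 = True.
Unit clause (¬x2) forces x2 = False.
Unit clause (¬x5) forces x5 = False.
That conflicts with the unit clause (x5).
So every satisfying assignment has x3 = True.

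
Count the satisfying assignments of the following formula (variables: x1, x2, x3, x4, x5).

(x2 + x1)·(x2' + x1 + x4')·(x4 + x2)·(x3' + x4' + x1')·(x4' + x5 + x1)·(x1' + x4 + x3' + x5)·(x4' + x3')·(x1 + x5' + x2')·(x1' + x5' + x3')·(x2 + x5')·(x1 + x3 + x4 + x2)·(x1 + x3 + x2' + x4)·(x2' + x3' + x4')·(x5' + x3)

4

There are 2^5 = 32 truth assignments over (x1, x2, x3, x4, x5).
Split on x3. With x3 = 1, the clauses containing x3 are satisfied and x3' drops from the rest; 1 of the 2^4 = 16 assignments to the other variables satisfy what remains.
With x3 = 0, by the same count on the reduced clause set, 3 assignments work.
Total: 1 + 3 = 4.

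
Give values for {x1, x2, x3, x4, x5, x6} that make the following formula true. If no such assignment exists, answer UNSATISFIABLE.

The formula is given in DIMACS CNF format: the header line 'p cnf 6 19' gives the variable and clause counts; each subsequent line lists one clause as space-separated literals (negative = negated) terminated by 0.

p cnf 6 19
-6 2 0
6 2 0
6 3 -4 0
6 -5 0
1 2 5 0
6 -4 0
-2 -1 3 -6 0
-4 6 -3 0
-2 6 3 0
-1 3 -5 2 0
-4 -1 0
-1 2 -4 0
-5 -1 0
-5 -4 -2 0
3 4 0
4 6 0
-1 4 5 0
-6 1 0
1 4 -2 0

UNSATISFIABLE

Suppose x6 = False.
Unit clause (x2) forces x2 = True.
Unit clause (¬x5) forces x5 = False.
Unit clause (¬x4) forces x4 = False.
Now (x4) is unsatisfied and unit — conflict.
So x6 must be the other value — set x6 = True.
Unit clause (x2) forces x2 = True.
Unit clause (x1) forces x1 = True.
Unit clause (x3) forces x3 = True.
Unit clause (¬x4) forces x4 = False.
Unit clause (¬x5) forces x5 = False.
Now (x5) is unsatisfied and unit — conflict.
Neither x6 = True nor x6 = False works.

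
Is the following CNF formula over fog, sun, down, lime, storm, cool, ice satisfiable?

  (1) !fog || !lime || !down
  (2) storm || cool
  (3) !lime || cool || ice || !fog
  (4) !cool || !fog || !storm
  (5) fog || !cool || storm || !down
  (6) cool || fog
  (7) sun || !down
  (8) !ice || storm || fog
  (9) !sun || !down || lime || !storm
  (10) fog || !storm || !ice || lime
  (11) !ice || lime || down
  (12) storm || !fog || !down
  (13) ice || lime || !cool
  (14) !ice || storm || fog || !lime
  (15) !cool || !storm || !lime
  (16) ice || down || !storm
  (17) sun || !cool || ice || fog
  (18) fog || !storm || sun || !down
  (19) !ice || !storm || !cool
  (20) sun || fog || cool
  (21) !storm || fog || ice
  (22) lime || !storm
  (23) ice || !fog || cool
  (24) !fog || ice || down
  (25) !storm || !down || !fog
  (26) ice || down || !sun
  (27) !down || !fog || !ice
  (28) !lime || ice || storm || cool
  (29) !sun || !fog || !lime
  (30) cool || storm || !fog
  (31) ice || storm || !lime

Yes, satisfiable

Branch on storm: set storm = true.
The clause (lime) is unit, so lime = true.
The clause (!cool) is unit, so cool = false.
The clause (fog) is unit, so fog = true.
The clause (!down) is unit, so down = false.
The clause (ice) is unit, so ice = true.
The clause (!sun) is unit, so sun = false.
This assignment satisfies each clause.
A satisfying assignment: fog ↦ true,  sun ↦ false,  down ↦ false,  lime ↦ true,  storm ↦ true,  cool ↦ false,  ice ↦ true.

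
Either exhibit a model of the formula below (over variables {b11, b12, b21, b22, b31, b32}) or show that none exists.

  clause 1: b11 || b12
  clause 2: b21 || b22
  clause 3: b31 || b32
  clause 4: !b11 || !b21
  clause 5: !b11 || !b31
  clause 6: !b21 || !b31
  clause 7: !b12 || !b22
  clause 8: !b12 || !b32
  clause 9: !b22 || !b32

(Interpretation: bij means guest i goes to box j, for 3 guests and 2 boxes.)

UNSATISFIABLE

Try b11 = true.
(!b21) alone gives b21 = false.
(b22) alone gives b22 = true.
(!b31) alone gives b31 = false.
(b32) alone gives b32 = true.
But (!b32) is also a unit clause — contradiction.
So b11 must be the other value — set b11 = false.
(b12) alone gives b12 = true.
(!b22) alone gives b22 = false.
(b21) alone gives b21 = true.
(!b31) alone gives b31 = false.
(b32) alone gives b32 = true.
But (!b32) is also a unit clause — contradiction.
Either choice for b11 ends in contradiction.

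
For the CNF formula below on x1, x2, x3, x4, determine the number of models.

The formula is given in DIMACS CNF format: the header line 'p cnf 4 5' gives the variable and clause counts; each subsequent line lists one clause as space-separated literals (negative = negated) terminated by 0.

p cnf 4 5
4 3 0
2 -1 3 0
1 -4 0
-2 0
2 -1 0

1

There are 2^4 = 16 truth assignments over (x1, x2, x3, x4).
Split on x2. With x2 = True, the clauses containing x2 are satisfied and ¬x2 drops from the rest; 0 of the 2^3 = 8 assignments to the other variables satisfy what remains.
With x2 = False, by the same count on the reduced clause set, 1 assignment works.
Total: 0 + 1 = 1.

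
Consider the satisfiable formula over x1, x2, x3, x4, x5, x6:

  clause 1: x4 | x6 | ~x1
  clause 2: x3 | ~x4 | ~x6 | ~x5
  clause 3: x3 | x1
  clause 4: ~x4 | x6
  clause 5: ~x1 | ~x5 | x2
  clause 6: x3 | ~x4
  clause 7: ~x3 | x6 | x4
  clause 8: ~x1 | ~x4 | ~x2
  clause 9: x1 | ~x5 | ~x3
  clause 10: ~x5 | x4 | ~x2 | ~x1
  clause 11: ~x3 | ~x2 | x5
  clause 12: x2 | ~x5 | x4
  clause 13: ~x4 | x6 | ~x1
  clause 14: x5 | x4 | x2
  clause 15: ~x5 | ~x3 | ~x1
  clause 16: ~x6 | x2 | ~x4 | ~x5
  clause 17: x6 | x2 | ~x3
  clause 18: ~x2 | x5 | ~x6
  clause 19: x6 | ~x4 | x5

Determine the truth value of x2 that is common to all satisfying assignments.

False

Suppose x2 = 1.
Branch on x3: set x3 = 1.
(x5) alone gives x5 = 1.
(x1) alone gives x1 = 1.
But (~x1) is also a unit clause — contradiction.
Undo x3 and try x3 = 0.
(x1) alone gives x1 = 1.
(~x4) alone gives x4 = 0.
(x6) alone gives x6 = 1.
(~x5) alone gives x5 = 0.
But (x5) is also a unit clause — contradiction.
Either choice for x3 ends in contradiction.
So every satisfying assignment has x2 = False.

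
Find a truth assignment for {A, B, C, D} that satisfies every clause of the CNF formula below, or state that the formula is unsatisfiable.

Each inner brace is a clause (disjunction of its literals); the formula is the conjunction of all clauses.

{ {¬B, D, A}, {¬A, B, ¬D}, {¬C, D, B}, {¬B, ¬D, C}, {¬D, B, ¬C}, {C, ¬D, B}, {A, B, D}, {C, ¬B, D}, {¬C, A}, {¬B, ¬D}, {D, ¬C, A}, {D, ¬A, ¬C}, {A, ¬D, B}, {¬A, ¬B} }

Branch on C: set C = False.
Branch on B: set B = False.
Unit clause (¬D) forces D = False.
Unit clause (A) forces A = True.
This assignment satisfies each clause.

A=True; B=False; C=False; D=False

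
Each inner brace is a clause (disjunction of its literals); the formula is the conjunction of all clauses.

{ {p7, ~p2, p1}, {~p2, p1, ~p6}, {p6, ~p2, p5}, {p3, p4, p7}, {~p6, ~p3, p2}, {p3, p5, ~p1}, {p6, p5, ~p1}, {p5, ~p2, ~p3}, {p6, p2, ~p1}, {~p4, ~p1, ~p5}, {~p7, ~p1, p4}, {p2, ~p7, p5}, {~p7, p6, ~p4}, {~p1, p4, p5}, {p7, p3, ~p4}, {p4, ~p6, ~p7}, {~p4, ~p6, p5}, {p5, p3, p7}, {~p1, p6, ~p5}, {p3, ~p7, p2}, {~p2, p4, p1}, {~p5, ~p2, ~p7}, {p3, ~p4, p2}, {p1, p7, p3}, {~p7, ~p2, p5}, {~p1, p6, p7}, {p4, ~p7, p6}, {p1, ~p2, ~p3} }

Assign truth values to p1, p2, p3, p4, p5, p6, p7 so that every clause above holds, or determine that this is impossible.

Case p7 = 0:
Case p2 = 0:
Case p3 = 1:
The clause (~p6) is unit, so p6 = 0.
The clause (~p1) is unit, so p1 = 0.
Every clause is now satisfied; p4, p5 are unconstrained.

p1: 0; p2: 0; p3: 1; p4: 0; p5: 1; p6: 0; p7: 0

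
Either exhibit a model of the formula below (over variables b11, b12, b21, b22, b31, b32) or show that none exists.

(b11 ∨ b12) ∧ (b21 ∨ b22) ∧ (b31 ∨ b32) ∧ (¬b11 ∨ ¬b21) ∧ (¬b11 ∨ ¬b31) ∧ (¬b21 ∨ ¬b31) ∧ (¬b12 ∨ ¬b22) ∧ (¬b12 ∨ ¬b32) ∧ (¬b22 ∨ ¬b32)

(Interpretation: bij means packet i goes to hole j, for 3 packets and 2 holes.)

Try b11 = True.
Unit clause (¬b21) forces b21 = False.
Unit clause (b22) forces b22 = True.
Unit clause (¬b31) forces b31 = False.
Unit clause (b32) forces b32 = True.
Now (¬b32) is unsatisfied and unit — conflict.
So b11 must be the other value — set b11 = False.
Unit clause (b12) forces b12 = True.
Unit clause (¬b22) forces b22 = False.
Unit clause (b21) forces b21 = True.
Unit clause (¬b31) forces b31 = False.
Unit clause (b32) forces b32 = True.
Now (¬b32) is unsatisfied and unit — conflict.
Either choice for b11 ends in contradiction.

UNSATISFIABLE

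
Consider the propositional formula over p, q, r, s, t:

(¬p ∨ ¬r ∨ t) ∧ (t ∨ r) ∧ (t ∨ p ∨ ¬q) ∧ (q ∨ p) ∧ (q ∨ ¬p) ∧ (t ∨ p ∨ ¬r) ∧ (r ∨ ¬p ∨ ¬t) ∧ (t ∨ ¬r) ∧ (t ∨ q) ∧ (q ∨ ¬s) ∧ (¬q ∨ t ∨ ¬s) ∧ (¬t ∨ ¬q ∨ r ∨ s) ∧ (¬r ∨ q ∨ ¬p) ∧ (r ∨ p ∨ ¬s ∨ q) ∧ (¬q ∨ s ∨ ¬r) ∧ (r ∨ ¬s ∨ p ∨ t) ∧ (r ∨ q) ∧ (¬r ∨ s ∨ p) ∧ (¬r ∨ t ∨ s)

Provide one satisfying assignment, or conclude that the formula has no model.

Branch on t: set t = True.
Branch on q: set q = True.
Branch on r: set r = False.
From the singleton clause (¬p), p = False.
From the singleton clause (s), s = True.
All clauses are satisfied.

p: False,  q: True,  r: False,  s: True,  t: True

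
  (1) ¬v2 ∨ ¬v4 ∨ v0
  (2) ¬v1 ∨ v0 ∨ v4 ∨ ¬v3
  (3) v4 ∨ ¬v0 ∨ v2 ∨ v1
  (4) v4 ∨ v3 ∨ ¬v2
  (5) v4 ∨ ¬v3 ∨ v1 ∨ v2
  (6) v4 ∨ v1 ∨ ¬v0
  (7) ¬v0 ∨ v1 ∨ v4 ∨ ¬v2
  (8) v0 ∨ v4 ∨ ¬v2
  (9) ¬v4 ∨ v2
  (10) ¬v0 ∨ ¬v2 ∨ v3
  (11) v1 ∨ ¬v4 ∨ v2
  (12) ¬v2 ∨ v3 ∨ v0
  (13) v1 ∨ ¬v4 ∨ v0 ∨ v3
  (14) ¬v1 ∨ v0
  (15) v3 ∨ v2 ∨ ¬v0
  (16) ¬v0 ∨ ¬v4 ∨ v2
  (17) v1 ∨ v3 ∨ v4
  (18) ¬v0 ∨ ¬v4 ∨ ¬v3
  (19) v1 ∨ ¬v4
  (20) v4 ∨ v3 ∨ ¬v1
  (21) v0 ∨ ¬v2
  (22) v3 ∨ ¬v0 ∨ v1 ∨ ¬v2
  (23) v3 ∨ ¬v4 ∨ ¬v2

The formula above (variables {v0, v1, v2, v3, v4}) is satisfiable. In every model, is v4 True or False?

Suppose v4 = True.
Unit clause (v2) forces v2 = True.
Unit clause (v0) forces v0 = True.
Unit clause (v3) forces v3 = True.
That conflicts with the unit clause (¬v3).
So every satisfying assignment has v4 = False.

False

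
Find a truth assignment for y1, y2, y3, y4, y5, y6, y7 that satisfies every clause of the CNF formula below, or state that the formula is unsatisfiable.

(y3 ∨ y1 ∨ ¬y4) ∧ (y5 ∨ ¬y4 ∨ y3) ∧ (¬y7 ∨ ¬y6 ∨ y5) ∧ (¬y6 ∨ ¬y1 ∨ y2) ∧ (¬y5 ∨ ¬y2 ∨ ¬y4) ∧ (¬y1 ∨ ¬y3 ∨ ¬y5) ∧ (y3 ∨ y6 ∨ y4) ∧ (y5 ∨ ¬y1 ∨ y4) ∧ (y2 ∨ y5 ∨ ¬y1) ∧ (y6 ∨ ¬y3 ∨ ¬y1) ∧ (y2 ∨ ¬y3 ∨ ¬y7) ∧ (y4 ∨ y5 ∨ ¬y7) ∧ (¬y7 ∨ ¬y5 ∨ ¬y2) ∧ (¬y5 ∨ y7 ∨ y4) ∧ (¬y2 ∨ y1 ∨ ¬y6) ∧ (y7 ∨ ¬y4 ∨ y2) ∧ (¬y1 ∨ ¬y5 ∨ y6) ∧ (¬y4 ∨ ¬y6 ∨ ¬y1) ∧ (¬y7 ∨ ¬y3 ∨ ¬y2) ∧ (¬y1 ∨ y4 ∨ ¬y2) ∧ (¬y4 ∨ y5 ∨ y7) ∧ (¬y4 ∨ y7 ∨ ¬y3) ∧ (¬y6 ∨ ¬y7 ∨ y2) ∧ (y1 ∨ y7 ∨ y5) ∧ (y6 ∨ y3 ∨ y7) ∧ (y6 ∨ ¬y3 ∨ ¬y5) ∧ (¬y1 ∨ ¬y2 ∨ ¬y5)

UNSATISFIABLE

Suppose y3 = True.
Suppose y1 = False.
Suppose y2 = True.
(¬y6) alone gives y6 = False.
(¬y7) alone gives y7 = False.
(¬y4) alone gives y4 = False.
(¬y5) alone gives y5 = False.
But (y5) is also a unit clause — contradiction.
That branch fails; take y2 = False instead.
(¬y7) alone gives y7 = False.
(¬y4) alone gives y4 = False.
(¬y5) alone gives y5 = False.
But (y5) is also a unit clause — contradiction.
Either choice for y2 ends in contradiction.
That branch fails; take y1 = True instead.
(¬y5) alone gives y5 = False.
(y4) alone gives y4 = True.
(y2) alone gives y2 = True.
(y6) alone gives y6 = True.
But (¬y6) is also a unit clause — contradiction.
Either choice for y1 ends in contradiction.
That branch fails; take y3 = False instead.
Suppose y1 = True.
Suppose y5 = True.
(y6) alone gives y6 = True.
(y2) alone gives y2 = True.
But (¬y2) is also a unit clause — contradiction.
That branch fails; take y5 = False instead.
(¬y4) alone gives y4 = False.
But (y4) is also a unit clause — contradiction.
Either choice for y5 ends in contradiction.
That branch fails; take y1 = False instead.
(¬y4) alone gives y4 = False.
(y6) alone gives y6 = True.
(¬y2) alone gives y2 = False.
(¬y7) alone gives y7 = False.
(¬y5) alone gives y5 = False.
But (y5) is also a unit clause — contradiction.
Either choice for y1 ends in contradiction.
Either choice for y3 ends in contradiction.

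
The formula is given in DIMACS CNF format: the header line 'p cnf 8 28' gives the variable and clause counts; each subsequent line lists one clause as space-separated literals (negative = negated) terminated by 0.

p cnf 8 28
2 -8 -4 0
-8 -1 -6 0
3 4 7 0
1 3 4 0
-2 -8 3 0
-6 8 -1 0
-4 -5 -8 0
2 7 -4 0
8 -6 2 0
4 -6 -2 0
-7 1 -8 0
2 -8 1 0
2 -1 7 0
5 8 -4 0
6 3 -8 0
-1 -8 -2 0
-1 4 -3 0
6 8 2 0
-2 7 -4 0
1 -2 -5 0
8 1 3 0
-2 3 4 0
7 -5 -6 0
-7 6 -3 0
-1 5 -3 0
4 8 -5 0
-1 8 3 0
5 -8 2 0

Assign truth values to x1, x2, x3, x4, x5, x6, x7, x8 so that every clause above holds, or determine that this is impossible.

Suppose x2 = True.
Suppose x8 = True.
(x3) alone gives x3 = True.
(¬x1) alone gives x1 = False.
(¬x7) alone gives x7 = False.
(¬x4) alone gives x4 = False.
(¬x6) alone gives x6 = False.
(¬x5) alone gives x5 = False.
This assignment satisfies each clause.

x1 ↦ False; x2 ↦ True; x3 ↦ True; x4 ↦ False; x5 ↦ False; x6 ↦ False; x7 ↦ False; x8 ↦ True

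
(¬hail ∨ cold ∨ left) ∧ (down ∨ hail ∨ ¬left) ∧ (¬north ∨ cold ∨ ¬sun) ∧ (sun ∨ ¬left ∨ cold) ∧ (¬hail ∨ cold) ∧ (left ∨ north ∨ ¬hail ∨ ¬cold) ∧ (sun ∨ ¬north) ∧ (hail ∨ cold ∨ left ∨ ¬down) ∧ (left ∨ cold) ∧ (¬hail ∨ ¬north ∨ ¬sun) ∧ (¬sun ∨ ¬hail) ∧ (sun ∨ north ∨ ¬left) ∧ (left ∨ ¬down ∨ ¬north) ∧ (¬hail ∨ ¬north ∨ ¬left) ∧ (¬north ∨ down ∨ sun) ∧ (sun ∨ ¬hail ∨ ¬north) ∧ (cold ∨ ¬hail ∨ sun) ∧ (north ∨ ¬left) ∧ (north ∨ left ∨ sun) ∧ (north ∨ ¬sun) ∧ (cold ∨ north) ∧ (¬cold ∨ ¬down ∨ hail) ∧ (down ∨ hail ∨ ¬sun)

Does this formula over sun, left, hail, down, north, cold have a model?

Unsatisfiable

Case hail = False:
Case down = True:
(¬cold) alone gives cold = False.
(left) alone gives left = True.
(sun) alone gives sun = True.
(¬north) alone gives north = False.
That conflicts with the unit clause (north).
Undo down and try down = False.
(¬left) alone gives left = False.
(cold) alone gives cold = True.
(¬sun) alone gives sun = False.
(¬north) alone gives north = False.
That conflicts with the unit clause (north).
Either choice for down ends in contradiction.
Undo hail and try hail = True.
(cold) alone gives cold = True.
(¬sun) alone gives sun = False.
(¬north) alone gives north = False.
(left) alone gives left = True.
That conflicts with the unit clause (¬left).
Either choice for hail ends in contradiction.
No assignment satisfies every clause.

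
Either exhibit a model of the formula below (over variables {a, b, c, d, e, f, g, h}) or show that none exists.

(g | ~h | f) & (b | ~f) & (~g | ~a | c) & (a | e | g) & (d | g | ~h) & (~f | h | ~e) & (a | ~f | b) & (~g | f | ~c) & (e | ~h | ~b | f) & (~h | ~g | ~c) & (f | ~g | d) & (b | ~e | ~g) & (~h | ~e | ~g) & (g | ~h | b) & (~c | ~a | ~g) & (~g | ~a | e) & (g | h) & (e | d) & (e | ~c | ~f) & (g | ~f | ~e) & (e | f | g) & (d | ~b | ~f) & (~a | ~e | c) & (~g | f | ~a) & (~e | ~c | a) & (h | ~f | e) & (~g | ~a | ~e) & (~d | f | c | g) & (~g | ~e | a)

a=0,  b=1,  c=0,  d=1,  e=0,  f=1,  g=1,  h=1

Suppose b = 1.
Suppose g = 1.
Suppose a = 0.
(~e) alone gives e = 0.
(d) alone gives d = 1.
Suppose f = 1.
(~c) alone gives c = 0.
(h) alone gives h = 1.
This assignment satisfies each clause.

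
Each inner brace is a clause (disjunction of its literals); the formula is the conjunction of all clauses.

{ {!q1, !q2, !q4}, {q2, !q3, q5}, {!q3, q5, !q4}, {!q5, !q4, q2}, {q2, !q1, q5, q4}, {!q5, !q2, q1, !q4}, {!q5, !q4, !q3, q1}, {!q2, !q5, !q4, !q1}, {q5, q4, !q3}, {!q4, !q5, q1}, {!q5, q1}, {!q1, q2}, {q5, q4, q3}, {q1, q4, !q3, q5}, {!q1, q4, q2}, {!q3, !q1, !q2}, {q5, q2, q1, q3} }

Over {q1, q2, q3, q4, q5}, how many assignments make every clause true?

2

There are 2^5 = 32 truth assignments over (q1, q2, q3, q4, q5).
Split on q2. With q2 = true, the clauses containing q2 are satisfied and !q2 drops from the rest; 2 of the 2^4 = 16 assignments to the other variables satisfy what remains.
With q2 = false, by the same count on the reduced clause set, 0 assignments work.
(One model: q1=F, q2=T, q3=F, q4=T, q5=F.)
Total: 2 + 0 = 2.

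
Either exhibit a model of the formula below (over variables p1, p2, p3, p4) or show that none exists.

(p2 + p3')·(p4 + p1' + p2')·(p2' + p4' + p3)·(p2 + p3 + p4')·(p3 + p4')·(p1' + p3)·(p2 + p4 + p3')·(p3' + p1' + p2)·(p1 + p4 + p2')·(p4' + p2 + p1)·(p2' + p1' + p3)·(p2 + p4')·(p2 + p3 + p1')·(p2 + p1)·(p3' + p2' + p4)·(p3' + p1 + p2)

Case p2 = 1:
Case p4 = 1:
Unit clause (p3) forces p3 = 1.
Every clause is now satisfied; p1 is unconstrained.

p1 ↦ 0, p2 ↦ 1, p3 ↦ 1, p4 ↦ 1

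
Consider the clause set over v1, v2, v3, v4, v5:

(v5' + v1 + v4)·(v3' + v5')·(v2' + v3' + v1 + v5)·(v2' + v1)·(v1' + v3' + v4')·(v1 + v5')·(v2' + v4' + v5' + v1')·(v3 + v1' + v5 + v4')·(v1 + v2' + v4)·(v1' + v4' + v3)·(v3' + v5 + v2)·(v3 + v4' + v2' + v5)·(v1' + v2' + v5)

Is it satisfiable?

Branch on v3: set v3 = 0.
Branch on v2: set v2 = 0.
Branch on v1: set v1 = 1.
(v4') alone gives v4 = 0.
All clauses hold; v5 can take either value.
A satisfying assignment: v1 ↦ 1; v2 ↦ 0; v3 ↦ 0; v4 ↦ 0; v5 ↦ 1.

Satisfiable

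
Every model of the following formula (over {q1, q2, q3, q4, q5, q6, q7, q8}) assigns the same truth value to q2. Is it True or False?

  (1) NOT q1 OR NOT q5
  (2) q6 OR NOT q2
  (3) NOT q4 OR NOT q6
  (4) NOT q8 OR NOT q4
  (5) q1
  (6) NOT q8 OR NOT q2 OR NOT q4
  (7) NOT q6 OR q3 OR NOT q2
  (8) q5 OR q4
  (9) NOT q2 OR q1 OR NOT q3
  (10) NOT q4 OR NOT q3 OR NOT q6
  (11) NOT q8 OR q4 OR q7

Suppose q2 = true.
From the singleton clause (q6), q6 = true.
From the singleton clause (NOT q4), q4 = false.
From the singleton clause (q1), q1 = true.
From the singleton clause (NOT q5), q5 = false.
Now (q5) is unsatisfied and unit — conflict.
So every satisfying assignment has q2 = False.

False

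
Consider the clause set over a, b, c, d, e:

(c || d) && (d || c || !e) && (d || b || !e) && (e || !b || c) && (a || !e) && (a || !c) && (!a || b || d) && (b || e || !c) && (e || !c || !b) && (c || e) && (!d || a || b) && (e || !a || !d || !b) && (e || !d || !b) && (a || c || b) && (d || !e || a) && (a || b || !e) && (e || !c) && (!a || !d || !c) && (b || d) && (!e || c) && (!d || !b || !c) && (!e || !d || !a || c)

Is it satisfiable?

Try c = true.
(a) alone gives a = true.
(e) alone gives e = true.
(!d) alone gives d = false.
(b) alone gives b = true.
This assignment satisfies each clause.
A satisfying assignment: a ↦ true; b ↦ true; c ↦ true; d ↦ false; e ↦ true.

Yes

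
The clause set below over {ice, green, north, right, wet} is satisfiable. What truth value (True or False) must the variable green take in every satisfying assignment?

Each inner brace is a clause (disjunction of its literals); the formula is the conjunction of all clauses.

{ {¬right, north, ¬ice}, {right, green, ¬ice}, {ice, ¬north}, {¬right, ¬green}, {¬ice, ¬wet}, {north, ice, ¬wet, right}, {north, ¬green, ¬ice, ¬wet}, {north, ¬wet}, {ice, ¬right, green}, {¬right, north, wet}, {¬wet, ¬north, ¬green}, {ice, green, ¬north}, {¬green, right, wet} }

False

Suppose green = True.
Unit clause (¬right) forces right = False.
Unit clause (wet) forces wet = True.
Unit clause (¬ice) forces ice = False.
Unit clause (¬north) forces north = False.
Now (north) is unsatisfied and unit — conflict.
So every satisfying assignment has green = False.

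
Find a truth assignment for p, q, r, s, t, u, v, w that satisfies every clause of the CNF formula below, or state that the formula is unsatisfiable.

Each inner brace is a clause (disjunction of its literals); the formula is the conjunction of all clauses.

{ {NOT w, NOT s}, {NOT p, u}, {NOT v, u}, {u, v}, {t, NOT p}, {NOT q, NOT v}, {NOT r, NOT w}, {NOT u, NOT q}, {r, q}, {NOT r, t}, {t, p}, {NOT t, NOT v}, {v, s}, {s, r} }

p: true; q: false; r: true; s: true; t: true; u: true; v: false; w: false

Suppose w = false.
Suppose p = true.
Unit clause (u) forces u = true.
Unit clause (t) forces t = true.
Unit clause (NOT q) forces q = false.
Unit clause (r) forces r = true.
Unit clause (NOT v) forces v = false.
Unit clause (s) forces s = true.
Every clause now holds.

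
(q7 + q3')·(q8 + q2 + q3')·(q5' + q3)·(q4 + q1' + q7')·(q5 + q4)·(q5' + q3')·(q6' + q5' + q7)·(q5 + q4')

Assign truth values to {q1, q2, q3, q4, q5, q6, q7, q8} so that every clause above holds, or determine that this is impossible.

Branch on q7: set q7 = 1.
Branch on q5: set q5 = 0.
(q4) alone gives q4 = 1.
That conflicts with the unit clause (q4').
Backtrack on q5: now try q5 = 1.
(q3) alone gives q3 = 1.
That conflicts with the unit clause (q3').
Either choice for q5 ends in contradiction.
Backtrack on q7: now try q7 = 0.
(q3') alone gives q3 = 0.
(q5') alone gives q5 = 0.
(q4) alone gives q4 = 1.
That conflicts with the unit clause (q4').
Either choice for q7 ends in contradiction.

UNSATISFIABLE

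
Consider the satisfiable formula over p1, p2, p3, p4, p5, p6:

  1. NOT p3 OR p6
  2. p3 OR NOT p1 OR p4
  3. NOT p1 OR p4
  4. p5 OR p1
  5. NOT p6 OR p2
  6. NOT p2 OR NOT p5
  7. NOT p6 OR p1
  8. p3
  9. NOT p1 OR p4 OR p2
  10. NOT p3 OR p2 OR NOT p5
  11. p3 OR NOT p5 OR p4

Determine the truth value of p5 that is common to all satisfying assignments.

Suppose p5 = true.
From the singleton clause (NOT p2), p2 = false.
From the singleton clause (NOT p6), p6 = false.
From the singleton clause (NOT p3), p3 = false.
That conflicts with the unit clause (p3).
So every satisfying assignment has p5 = False.

False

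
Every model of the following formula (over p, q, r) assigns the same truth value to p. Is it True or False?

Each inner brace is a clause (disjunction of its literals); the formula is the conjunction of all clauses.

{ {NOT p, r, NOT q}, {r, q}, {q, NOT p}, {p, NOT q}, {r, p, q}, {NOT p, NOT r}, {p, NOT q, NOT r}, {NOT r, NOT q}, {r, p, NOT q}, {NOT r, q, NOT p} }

False

Suppose p = true.
Unit clause (q) forces q = true.
Unit clause (r) forces r = true.
That conflicts with the unit clause (NOT r).
So every satisfying assignment has p = False.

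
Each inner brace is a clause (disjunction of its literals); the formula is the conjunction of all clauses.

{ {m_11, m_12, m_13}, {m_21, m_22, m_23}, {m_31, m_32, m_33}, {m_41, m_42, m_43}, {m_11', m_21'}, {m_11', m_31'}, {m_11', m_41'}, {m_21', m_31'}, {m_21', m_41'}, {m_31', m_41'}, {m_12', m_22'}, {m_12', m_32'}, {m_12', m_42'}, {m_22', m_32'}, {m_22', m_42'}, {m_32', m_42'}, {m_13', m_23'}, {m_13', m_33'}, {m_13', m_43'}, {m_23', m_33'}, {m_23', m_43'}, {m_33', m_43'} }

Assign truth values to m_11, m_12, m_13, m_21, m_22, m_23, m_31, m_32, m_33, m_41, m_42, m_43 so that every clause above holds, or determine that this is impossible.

Suppose m_11 = 0.
Suppose m_12 = 1.
(m_22') alone gives m_22 = 0.
(m_32') alone gives m_32 = 0.
(m_42') alone gives m_42 = 0.
Suppose m_21 = 1.
(m_31') alone gives m_31 = 0.
(m_33) alone gives m_33 = 1.
(m_41') alone gives m_41 = 0.
(m_43) alone gives m_43 = 1.
Now (m_43') is unsatisfied and unit — conflict.
That branch fails; take m_21 = 0 instead.
(m_23) alone gives m_23 = 1.
(m_13') alone gives m_13 = 0.
(m_33') alone gives m_33 = 0.
(m_31) alone gives m_31 = 1.
(m_41') alone gives m_41 = 0.
(m_43) alone gives m_43 = 1.
Now (m_43') is unsatisfied and unit — conflict.
Neither m_21 = 1 nor m_21 = 0 works.
That branch fails; take m_12 = 0 instead.
(m_13) alone gives m_13 = 1.
(m_23') alone gives m_23 = 0.
(m_33') alone gives m_33 = 0.
(m_43') alone gives m_43 = 0.
Suppose m_21 = 1.
(m_31') alone gives m_31 = 0.
(m_32) alone gives m_32 = 1.
(m_41') alone gives m_41 = 0.
(m_42) alone gives m_42 = 1.
Now (m_42') is unsatisfied and unit — conflict.
That branch fails; take m_21 = 0 instead.
(m_22) alone gives m_22 = 1.
(m_32') alone gives m_32 = 0.
(m_31) alone gives m_31 = 1.
(m_41') alone gives m_41 = 0.
(m_42) alone gives m_42 = 1.
Now (m_42') is unsatisfied and unit — conflict.
Neither m_21 = 1 nor m_21 = 0 works.
Neither m_12 = 1 nor m_12 = 0 works.
That branch fails; take m_11 = 1 instead.
(m_21') alone gives m_21 = 0.
(m_31') alone gives m_31 = 0.
(m_41') alone gives m_41 = 0.
Suppose m_22 = 1.
(m_12') alone gives m_12 = 0.
(m_32') alone gives m_32 = 0.
(m_33) alone gives m_33 = 1.
(m_42') alone gives m_42 = 0.
(m_43) alone gives m_43 = 1.
Now (m_43') is unsatisfied and unit — conflict.
That branch fails; take m_22 = 0 instead.
(m_23) alone gives m_23 = 1.
(m_13') alone gives m_13 = 0.
(m_33') alone gives m_33 = 0.
(m_32) alone gives m_32 = 1.
(m_12') alone gives m_12 = 0.
(m_42') alone gives m_42 = 0.
(m_43) alone gives m_43 = 1.
Now (m_43') is unsatisfied and unit — conflict.
Neither m_22 = 1 nor m_22 = 0 works.
Neither m_11 = 1 nor m_11 = 0 works.

UNSATISFIABLE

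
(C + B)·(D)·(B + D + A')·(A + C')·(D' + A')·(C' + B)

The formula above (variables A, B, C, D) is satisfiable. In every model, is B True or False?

True

Suppose B = 0.
Unit clause (C) forces C = 1.
But (C') is also a unit clause — contradiction.
So every satisfying assignment has B = True.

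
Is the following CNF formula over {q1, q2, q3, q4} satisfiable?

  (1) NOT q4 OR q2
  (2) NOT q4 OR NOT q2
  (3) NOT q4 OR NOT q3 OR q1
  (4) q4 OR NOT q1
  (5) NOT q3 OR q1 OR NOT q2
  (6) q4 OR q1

Unsatisfiable

Suppose q4 = false.
Unit clause (NOT q1) forces q1 = false.
That conflicts with the unit clause (q1).
Undo q4 and try q4 = true.
Unit clause (q2) forces q2 = true.
That conflicts with the unit clause (NOT q2).
Neither q4 = true nor q4 = false works.
No assignment satisfies every clause.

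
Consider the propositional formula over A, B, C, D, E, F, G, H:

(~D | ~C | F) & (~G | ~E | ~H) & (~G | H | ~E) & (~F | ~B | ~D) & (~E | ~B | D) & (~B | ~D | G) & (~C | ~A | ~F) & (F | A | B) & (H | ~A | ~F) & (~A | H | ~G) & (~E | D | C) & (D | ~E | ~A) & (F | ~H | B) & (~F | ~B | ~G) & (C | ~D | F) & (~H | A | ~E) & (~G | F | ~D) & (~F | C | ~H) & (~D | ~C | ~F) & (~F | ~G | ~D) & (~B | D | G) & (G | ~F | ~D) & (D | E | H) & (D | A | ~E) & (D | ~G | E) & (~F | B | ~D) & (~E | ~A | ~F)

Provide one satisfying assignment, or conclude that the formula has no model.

A ↦ 0, B ↦ 0, C ↦ 1, D ↦ 0, E ↦ 0, F ↦ 1, G ↦ 0, H ↦ 1

Suppose D = 0.
Suppose E = 0.
(H) alone gives H = 1.
(~G) alone gives G = 0.
(~B) alone gives B = 0.
(F) alone gives F = 1.
(C) alone gives C = 1.
(~A) alone gives A = 0.
Every clause now holds.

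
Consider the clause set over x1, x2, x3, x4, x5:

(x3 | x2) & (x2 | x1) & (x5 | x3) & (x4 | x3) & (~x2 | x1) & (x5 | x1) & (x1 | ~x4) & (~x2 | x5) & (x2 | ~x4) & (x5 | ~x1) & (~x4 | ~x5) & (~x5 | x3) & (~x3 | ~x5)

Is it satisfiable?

No, unsatisfiable

Try x3 = 1.
(~x5) alone gives x5 = 0.
(x1) alone gives x1 = 1.
Now (~x1) is unsatisfied and unit — conflict.
So x3 must be the other value — set x3 = 0.
(x2) alone gives x2 = 1.
(x5) alone gives x5 = 1.
Now (~x5) is unsatisfied and unit — conflict.
Both values of x3 lead to a conflict.
No assignment satisfies every clause.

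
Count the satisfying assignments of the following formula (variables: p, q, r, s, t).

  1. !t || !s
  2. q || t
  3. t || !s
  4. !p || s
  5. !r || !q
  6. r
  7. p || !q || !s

There are 2^5 = 32 truth assignments over (p, q, r, s, t).
Split on p. With p = true, the clauses containing p are satisfied and !p drops from the rest; 0 of the 2^4 = 16 assignments to the other variables satisfy what remains.
With p = false, by the same count on the reduced clause set, 1 assignment works.
Total: 0 + 1 = 1.

1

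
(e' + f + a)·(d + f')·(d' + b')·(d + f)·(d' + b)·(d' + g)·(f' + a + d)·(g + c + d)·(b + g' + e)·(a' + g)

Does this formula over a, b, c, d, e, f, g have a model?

Unsatisfiable

Case d = 1:
Unit clause (b') forces b = 0.
Now (b) is unsatisfied and unit — conflict.
That branch fails; take d = 0 instead.
Unit clause (f') forces f = 0.
Now (f) is unsatisfied and unit — conflict.
Either choice for d ends in contradiction.
No assignment satisfies every clause.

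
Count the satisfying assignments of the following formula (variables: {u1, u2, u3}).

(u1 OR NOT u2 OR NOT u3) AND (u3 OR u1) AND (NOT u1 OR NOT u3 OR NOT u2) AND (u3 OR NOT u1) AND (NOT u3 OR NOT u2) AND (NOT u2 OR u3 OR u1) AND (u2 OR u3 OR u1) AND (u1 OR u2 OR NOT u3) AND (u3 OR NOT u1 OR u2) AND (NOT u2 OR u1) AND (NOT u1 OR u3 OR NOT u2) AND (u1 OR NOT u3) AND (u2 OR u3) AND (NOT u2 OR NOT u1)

There are 2^3 = 8 truth assignments over (u1, u2, u3).
Check each against the 14 clauses (columns in the order u1, u2, u3):
  F F F  ✗ fails (u3 OR u1)
  F F T  ✗ fails (u1 OR u2 OR NOT u3)
  F T F  ✗ fails (u3 OR u1)
  F T T  ✗ fails (u1 OR NOT u2 OR NOT u3)
  T F F  ✗ fails (u3 OR NOT u1)
  T F T  ✓ satisfies all
  T T F  ✗ fails (u3 OR NOT u1)
  T T T  ✗ fails (NOT u1 OR NOT u3 OR NOT u2)
1 of the 8 rows is a model.

1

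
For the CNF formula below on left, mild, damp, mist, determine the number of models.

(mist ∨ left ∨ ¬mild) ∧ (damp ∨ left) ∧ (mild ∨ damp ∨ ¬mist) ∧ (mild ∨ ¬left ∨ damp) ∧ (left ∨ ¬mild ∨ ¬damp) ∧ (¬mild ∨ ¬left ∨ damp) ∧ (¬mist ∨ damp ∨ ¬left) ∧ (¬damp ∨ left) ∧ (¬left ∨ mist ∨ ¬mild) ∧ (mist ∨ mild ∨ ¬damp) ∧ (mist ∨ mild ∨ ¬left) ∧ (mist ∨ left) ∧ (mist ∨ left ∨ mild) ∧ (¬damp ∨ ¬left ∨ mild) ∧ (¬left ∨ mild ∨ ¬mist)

1

There are 2^4 = 16 truth assignments over (left, mild, damp, mist).
Check each against the 15 clauses (columns in the order left, mild, damp, mist):
  F F F F  ✗ fails (damp ∨ left)
  F F F T  ✗ fails (damp ∨ left)
  F F T F  ✗ fails (¬damp ∨ left)
  F F T T  ✗ fails (¬damp ∨ left)
  F T F F  ✗ fails (mist ∨ left ∨ ¬mild)
  F T F T  ✗ fails (damp ∨ left)
  F T T F  ✗ fails (mist ∨ left ∨ ¬mild)
  F T T T  ✗ fails (left ∨ ¬mild ∨ ¬damp)
  T F F F  ✗ fails (mild ∨ ¬left ∨ damp)
  T F F T  ✗ fails (mild ∨ damp ∨ ¬mist)
  T F T F  ✗ fails (mist ∨ mild ∨ ¬damp)
  T F T T  ✗ fails (¬damp ∨ ¬left ∨ mild)
  T T F F  ✗ fails (¬mild ∨ ¬left ∨ damp)
  T T F T  ✗ fails (¬mild ∨ ¬left ∨ damp)
  T T T F  ✗ fails (¬left ∨ mist ∨ ¬mild)
  T T T T  ✓ satisfies all
1 of the 16 rows is a model.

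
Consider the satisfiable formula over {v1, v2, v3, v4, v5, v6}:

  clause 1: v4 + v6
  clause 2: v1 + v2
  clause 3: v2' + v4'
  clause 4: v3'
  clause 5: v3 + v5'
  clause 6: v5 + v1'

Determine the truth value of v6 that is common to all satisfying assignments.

True

Suppose v6 = 0.
From the singleton clause (v4), v4 = 1.
From the singleton clause (v2'), v2 = 0.
From the singleton clause (v1), v1 = 1.
From the singleton clause (v3'), v3 = 0.
From the singleton clause (v5'), v5 = 0.
That conflicts with the unit clause (v5).
So every satisfying assignment has v6 = True.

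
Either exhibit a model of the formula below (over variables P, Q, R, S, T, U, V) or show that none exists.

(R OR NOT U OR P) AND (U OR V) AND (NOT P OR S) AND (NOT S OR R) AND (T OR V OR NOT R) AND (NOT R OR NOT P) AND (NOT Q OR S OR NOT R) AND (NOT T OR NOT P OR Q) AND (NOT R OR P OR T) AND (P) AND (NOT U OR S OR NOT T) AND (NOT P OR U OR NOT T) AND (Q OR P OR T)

(P) alone gives P = true.
(S) alone gives S = true.
(R) alone gives R = true.
But (NOT R) is also a unit clause — contradiction.

UNSATISFIABLE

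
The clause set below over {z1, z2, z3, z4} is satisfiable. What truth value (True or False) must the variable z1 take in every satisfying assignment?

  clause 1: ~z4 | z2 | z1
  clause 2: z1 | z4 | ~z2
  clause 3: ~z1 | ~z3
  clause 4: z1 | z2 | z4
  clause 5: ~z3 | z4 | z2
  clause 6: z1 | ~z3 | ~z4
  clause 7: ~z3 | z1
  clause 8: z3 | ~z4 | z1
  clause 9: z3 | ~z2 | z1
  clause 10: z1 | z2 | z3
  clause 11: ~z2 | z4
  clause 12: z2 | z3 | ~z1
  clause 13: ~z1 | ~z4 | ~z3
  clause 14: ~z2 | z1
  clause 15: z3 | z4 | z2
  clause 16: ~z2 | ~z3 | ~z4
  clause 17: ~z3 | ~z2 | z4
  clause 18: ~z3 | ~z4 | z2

Suppose z1 = 0.
From the singleton clause (~z3), z3 = 0.
From the singleton clause (~z4), z4 = 0.
From the singleton clause (~z2), z2 = 0.
But (z2) is also a unit clause — contradiction.
So every satisfying assignment has z1 = True.

True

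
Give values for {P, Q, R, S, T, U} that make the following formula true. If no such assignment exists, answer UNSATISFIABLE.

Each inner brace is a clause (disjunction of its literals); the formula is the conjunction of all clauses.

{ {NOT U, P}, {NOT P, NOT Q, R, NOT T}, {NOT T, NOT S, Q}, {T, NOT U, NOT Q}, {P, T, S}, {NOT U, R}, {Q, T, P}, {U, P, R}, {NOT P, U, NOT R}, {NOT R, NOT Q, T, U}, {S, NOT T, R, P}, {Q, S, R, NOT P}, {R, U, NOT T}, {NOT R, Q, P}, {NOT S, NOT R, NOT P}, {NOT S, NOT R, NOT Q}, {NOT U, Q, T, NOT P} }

P=false, Q=true, R=true, S=false, T=true, U=false

Branch on U: set U = false.
Branch on P: set P = false.
(R) alone gives R = true.
(Q) alone gives Q = true.
(T) alone gives T = true.
(NOT S) alone gives S = false.
Every clause now holds.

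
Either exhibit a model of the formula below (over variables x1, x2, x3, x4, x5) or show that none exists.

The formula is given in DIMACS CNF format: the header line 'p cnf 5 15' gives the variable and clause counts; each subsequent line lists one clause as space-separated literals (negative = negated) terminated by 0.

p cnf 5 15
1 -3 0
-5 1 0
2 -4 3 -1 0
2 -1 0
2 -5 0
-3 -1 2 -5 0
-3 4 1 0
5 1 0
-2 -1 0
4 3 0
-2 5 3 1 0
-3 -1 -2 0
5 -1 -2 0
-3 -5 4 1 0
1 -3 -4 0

UNSATISFIABLE

Suppose x1 = True.
From the singleton clause (x2), x2 = True.
Now (¬x2) is unsatisfied and unit — conflict.
So x1 must be the other value — set x1 = False.
From the singleton clause (¬x3), x3 = False.
From the singleton clause (¬x5), x5 = False.
Now (x5) is unsatisfied and unit — conflict.
Neither x1 = True nor x1 = False works.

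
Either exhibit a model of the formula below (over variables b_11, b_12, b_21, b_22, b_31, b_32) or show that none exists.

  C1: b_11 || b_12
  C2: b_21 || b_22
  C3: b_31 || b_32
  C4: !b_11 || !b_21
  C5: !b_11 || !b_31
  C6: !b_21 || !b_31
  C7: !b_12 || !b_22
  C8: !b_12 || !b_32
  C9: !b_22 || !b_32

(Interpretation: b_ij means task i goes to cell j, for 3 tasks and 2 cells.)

UNSATISFIABLE

Try b_11 = true.
Unit clause (!b_21) forces b_21 = false.
Unit clause (b_22) forces b_22 = true.
Unit clause (!b_31) forces b_31 = false.
Unit clause (b_32) forces b_32 = true.
But (!b_32) is also a unit clause — contradiction.
Backtrack on b_11: now try b_11 = false.
Unit clause (b_12) forces b_12 = true.
Unit clause (!b_22) forces b_22 = false.
Unit clause (b_21) forces b_21 = true.
Unit clause (!b_31) forces b_31 = false.
Unit clause (b_32) forces b_32 = true.
But (!b_32) is also a unit clause — contradiction.
Both values of b_11 lead to a conflict.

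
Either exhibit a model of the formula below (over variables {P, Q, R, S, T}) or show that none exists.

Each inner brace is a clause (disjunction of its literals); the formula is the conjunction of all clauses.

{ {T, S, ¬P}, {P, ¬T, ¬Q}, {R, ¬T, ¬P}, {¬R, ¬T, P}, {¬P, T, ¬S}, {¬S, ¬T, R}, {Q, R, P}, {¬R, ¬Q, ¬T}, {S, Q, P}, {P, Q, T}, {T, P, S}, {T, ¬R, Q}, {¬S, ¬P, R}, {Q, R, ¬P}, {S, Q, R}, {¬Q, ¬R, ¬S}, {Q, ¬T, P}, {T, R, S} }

P=True, Q=False, R=True, S=True, T=True

Branch on T: set T = True.
Branch on P: set P = True.
From the singleton clause (R), R = True.
From the singleton clause (¬Q), Q = False.
All clauses hold; S can take either value.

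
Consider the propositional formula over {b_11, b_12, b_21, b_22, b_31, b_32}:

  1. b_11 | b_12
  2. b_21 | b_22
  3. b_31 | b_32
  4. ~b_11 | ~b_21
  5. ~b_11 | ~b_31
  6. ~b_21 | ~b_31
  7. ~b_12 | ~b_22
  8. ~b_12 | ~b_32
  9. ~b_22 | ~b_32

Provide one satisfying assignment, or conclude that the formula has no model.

Try b_11 = 1.
From the singleton clause (~b_21), b_21 = 0.
From the singleton clause (b_22), b_22 = 1.
From the singleton clause (~b_31), b_31 = 0.
From the singleton clause (b_32), b_32 = 1.
Now (~b_32) is unsatisfied and unit — conflict.
Undo b_11 and try b_11 = 0.
From the singleton clause (b_12), b_12 = 1.
From the singleton clause (~b_22), b_22 = 0.
From the singleton clause (b_21), b_21 = 1.
From the singleton clause (~b_31), b_31 = 0.
From the singleton clause (b_32), b_32 = 1.
Now (~b_32) is unsatisfied and unit — conflict.
Neither b_11 = 1 nor b_11 = 0 works.

UNSATISFIABLE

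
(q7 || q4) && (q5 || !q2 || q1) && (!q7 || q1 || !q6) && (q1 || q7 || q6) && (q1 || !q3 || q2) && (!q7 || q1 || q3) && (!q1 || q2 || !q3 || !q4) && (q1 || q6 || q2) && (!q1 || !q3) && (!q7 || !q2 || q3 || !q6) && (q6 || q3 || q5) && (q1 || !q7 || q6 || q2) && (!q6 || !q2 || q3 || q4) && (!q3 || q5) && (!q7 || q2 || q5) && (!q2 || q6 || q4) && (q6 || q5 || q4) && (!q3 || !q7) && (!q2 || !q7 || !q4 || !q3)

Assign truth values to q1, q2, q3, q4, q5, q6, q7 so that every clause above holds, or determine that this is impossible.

Case q7 = true:
From the singleton clause (!q3), q3 = false.
From the singleton clause (q1), q1 = true.
Case q2 = false:
From the singleton clause (q5), q5 = true.
Every clause is now satisfied; q4, q6 are unconstrained.

q1: true; q2: false; q3: false; q4: true; q5: true; q6: true; q7: true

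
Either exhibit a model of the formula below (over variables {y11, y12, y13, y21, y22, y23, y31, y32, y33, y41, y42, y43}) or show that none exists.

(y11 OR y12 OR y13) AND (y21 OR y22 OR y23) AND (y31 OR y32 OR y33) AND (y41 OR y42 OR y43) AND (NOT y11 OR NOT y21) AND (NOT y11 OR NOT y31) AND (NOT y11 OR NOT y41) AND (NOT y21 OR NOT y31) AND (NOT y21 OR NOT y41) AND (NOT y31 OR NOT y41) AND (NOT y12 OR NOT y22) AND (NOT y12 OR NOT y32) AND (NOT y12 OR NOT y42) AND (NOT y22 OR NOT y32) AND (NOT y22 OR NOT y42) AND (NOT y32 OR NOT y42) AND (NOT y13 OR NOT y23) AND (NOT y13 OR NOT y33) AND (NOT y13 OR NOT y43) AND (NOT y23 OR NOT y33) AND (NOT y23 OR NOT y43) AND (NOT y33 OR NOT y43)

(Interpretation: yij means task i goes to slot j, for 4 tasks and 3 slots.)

Suppose y11 = false.
Suppose y12 = true.
Unit clause (NOT y22) forces y22 = false.
Unit clause (NOT y32) forces y32 = false.
Unit clause (NOT y42) forces y42 = false.
Suppose y21 = true.
Unit clause (NOT y31) forces y31 = false.
Unit clause (y33) forces y33 = true.
Unit clause (NOT y41) forces y41 = false.
Unit clause (y43) forces y43 = true.
But (NOT y43) is also a unit clause — contradiction.
Undo y21 and try y21 = false.
Unit clause (y23) forces y23 = true.
Unit clause (NOT y13) forces y13 = false.
Unit clause (NOT y33) forces y33 = false.
Unit clause (y31) forces y31 = true.
Unit clause (NOT y41) forces y41 = false.
Unit clause (y43) forces y43 = true.
But (NOT y43) is also a unit clause — contradiction.
Either choice for y21 ends in contradiction.
Undo y12 and try y12 = false.
Unit clause (y13) forces y13 = true.
Unit clause (NOT y23) forces y23 = false.
Unit clause (NOT y33) forces y33 = false.
Unit clause (NOT y43) forces y43 = false.
Suppose y21 = true.
Unit clause (NOT y31) forces y31 = false.
Unit clause (y32) forces y32 = true.
Unit clause (NOT y41) forces y41 = false.
Unit clause (y42) forces y42 = true.
But (NOT y42) is also a unit clause — contradiction.
Undo y21 and try y21 = false.
Unit clause (y22) forces y22 = true.
Unit clause (NOT y32) forces y32 = false.
Unit clause (y31) forces y31 = true.
Unit clause (NOT y41) forces y41 = false.
Unit clause (y42) forces y42 = true.
But (NOT y42) is also a unit clause — contradiction.
Either choice for y21 ends in contradiction.
Either choice for y12 ends in contradiction.
Undo y11 and try y11 = true.
Unit clause (NOT y21) forces y21 = false.
Unit clause (NOT y31) forces y31 = false.
Unit clause (NOT y41) forces y41 = false.
Suppose y22 = true.
Unit clause (NOT y12) forces y12 = false.
Unit clause (NOT y32) forces y32 = false.
Unit clause (y33) forces y33 = true.
Unit clause (NOT y42) forces y42 = false.
Unit clause (y43) forces y43 = true.
But (NOT y43) is also a unit clause — contradiction.
Undo y22 and try y22 = false.
Unit clause (y23) forces y23 = true.
Unit clause (NOT y13) forces y13 = false.
Unit clause (NOT y33) forces y33 = false.
Unit clause (y32) forces y32 = true.
Unit clause (NOT y12) forces y12 = false.
Unit clause (NOT y42) forces y42 = false.
Unit clause (y43) forces y43 = true.
But (NOT y43) is also a unit clause — contradiction.
Either choice for y22 ends in contradiction.
Either choice for y11 ends in contradiction.

UNSATISFIABLE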